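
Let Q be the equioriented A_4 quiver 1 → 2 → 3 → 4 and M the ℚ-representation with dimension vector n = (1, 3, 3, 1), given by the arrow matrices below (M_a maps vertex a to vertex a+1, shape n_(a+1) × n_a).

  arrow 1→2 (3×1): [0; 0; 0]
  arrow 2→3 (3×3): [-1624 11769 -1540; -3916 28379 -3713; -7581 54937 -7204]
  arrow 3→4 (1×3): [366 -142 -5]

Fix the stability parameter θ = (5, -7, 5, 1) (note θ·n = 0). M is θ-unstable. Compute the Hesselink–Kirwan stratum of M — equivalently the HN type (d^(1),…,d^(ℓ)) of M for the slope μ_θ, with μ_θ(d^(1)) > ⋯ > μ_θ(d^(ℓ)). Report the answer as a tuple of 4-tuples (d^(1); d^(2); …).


Via rank(M_{q-1}∘⋯∘M_p): M ≅ I[1,1], I[2,3]^2, I[2,4].
μ_θ-semistable layers: μ^(1)=5; μ^(2)=3; μ^(3)=-7

((1, 0, 2, 0); (0, 0, 1, 1); (0, 3, 0, 0))


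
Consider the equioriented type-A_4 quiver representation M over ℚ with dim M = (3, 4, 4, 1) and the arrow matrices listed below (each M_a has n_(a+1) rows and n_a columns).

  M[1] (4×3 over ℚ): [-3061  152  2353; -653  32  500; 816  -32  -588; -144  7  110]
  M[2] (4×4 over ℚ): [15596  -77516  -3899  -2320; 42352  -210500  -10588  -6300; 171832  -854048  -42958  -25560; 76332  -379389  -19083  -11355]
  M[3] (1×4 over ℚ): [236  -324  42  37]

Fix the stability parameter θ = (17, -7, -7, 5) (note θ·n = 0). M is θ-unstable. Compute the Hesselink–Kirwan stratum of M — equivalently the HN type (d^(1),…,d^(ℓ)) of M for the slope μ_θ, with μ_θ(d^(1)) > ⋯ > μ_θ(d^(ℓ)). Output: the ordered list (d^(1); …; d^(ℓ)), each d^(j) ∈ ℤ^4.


Interval decomposition of M: I[1,2]^2, I[1,4], I[2,3], I[3,3]^2.
HN type (ℓ=3): μ^(1)=5; μ^(2)=1; μ^(3)=-7

((2, 2, 0, 1); (1, 1, 1, 0); (0, 1, 3, 0))


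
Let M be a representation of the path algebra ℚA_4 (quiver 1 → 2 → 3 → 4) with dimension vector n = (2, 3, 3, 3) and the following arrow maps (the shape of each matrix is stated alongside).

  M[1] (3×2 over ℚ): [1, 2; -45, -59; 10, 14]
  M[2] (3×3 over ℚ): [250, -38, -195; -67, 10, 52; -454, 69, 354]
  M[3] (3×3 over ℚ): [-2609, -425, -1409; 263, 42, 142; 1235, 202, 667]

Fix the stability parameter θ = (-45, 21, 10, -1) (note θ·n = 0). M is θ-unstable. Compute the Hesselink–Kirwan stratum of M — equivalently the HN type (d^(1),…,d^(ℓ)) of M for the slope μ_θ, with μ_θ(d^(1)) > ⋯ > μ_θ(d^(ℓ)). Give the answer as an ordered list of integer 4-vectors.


Barcode: M ≅ I[1,4]^2, I[2,4]. HN layers by μ_θ (2 steps, strictly decreasing):
  μ^(1)=10; μ^(2)=-45

((0, 3, 3, 3); (2, 0, 0, 0))


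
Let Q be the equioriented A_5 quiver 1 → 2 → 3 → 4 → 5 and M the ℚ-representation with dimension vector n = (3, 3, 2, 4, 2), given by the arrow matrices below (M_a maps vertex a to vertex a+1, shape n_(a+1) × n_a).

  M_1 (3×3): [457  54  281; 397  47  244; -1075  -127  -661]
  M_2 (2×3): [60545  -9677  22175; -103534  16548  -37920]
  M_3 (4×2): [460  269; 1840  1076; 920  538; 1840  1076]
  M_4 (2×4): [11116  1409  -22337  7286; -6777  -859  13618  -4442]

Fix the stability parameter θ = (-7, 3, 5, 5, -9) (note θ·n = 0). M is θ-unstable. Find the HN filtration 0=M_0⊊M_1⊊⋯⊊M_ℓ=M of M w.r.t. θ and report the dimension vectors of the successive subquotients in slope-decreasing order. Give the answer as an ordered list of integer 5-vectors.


Barcode: M ≅ I[1,2], I[1,3], I[1,5], I[4,4]^2, I[4,5]. HN layers by μ_θ (5 steps, strictly decreasing):
  μ^(1)=5; μ^(2)=3; μ^(3)=1; μ^(4)=-2; μ^(5)=-7

((0, 0, 1, 2, 0); (0, 2, 0, 0, 0); (0, 1, 1, 1, 1); (0, 0, 0, 1, 1); (3, 0, 0, 0, 0))


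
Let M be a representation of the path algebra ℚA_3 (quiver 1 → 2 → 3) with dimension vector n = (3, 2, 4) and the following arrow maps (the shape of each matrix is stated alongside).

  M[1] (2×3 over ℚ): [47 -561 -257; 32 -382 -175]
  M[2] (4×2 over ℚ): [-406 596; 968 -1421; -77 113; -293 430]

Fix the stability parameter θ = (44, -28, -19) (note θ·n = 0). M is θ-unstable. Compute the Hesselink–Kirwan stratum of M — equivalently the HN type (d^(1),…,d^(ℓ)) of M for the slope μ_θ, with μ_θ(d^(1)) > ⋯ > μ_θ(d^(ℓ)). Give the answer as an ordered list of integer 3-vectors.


Via rank(M_{q-1}∘⋯∘M_p): M ≅ I[1,1], I[1,3]^2, I[3,3]^2.
μ_θ-semistable layers: μ^(1)=44; μ^(2)=-1; μ^(3)=-19

((1, 0, 0); (2, 2, 2); (0, 0, 2))


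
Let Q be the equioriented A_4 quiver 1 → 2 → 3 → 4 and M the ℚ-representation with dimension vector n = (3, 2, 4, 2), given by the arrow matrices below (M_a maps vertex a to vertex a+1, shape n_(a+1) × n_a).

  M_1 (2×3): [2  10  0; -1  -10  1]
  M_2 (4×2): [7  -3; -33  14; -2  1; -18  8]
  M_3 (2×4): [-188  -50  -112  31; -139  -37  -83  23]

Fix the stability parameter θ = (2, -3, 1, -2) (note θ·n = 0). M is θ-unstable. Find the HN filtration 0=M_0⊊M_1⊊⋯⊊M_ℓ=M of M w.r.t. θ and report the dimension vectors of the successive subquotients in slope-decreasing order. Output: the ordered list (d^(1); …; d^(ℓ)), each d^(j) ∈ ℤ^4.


Barcode: M ≅ I[1,1], I[1,3]^2, I[3,4]^2. HN layers by μ_θ (3 steps, strictly decreasing):
  μ^(1)=2; μ^(2)=1; μ^(3)=-1/2

((1, 0, 0, 0); (0, 0, 2, 0); (2, 2, 2, 2))


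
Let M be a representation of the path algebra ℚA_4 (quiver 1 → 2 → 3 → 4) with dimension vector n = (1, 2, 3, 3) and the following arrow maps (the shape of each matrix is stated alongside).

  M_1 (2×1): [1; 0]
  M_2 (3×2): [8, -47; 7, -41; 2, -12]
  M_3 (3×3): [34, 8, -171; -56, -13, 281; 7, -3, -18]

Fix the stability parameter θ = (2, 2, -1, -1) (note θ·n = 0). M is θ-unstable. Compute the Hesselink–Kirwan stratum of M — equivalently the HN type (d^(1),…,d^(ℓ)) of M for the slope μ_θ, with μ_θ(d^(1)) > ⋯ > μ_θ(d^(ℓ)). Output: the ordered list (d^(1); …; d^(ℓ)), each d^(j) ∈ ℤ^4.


Via rank(M_{q-1}∘⋯∘M_p): M ≅ I[1,4], I[2,4], I[3,4].
μ_θ-semistable layers: μ^(1)=1/2; μ^(2)=0; μ^(3)=-1

((1, 1, 1, 1); (0, 1, 1, 1); (0, 0, 1, 1))


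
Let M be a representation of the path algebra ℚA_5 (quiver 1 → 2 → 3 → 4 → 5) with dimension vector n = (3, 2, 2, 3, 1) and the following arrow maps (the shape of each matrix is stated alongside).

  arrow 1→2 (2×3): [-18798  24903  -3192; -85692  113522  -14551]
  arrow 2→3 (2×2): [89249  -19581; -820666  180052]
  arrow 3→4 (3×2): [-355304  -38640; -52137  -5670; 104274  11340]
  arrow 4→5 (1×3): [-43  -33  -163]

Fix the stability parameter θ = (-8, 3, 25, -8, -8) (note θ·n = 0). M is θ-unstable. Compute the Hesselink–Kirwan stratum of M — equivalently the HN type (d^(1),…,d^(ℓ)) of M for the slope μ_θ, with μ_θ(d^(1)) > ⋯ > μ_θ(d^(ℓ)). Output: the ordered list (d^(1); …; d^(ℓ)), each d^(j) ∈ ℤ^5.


Interval decomposition of M: I[1,1], I[1,3], I[1,5], I[4,4]^2.
HN type (ℓ=3): μ^(1)=25; μ^(2)=3; μ^(3)=-8

((0, 0, 1, 0, 0); (0, 2, 1, 1, 1); (3, 0, 0, 2, 0))


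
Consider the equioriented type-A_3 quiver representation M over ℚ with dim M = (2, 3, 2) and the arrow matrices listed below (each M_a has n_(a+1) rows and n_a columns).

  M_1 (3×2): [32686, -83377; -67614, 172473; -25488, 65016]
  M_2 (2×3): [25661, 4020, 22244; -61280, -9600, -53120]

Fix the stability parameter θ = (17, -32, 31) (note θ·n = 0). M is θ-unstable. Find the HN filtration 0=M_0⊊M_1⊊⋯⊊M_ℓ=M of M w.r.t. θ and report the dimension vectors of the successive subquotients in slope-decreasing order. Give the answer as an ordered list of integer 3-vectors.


Barcode: M ≅ I[1,1], I[1,3], I[2,2]^2, I[3,3]. HN layers by μ_θ (4 steps, strictly decreasing):
  μ^(1)=31; μ^(2)=17; μ^(3)=-15/2; μ^(4)=-32

((0, 0, 2); (1, 0, 0); (1, 1, 0); (0, 2, 0))


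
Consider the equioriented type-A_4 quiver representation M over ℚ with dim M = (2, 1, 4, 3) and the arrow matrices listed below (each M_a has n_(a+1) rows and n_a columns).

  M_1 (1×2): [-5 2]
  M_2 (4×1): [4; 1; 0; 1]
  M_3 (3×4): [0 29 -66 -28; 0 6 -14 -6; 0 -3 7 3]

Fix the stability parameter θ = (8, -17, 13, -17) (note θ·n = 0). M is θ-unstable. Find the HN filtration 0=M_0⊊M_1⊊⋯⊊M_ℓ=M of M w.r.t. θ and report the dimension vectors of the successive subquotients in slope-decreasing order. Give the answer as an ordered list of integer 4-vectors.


Interval decomposition of M: I[1,1], I[1,4], I[3,3]^2, I[3,4], I[4,4].
HN type (ℓ=5): μ^(1)=13; μ^(2)=8; μ^(3)=-2; μ^(4)=-9/2; μ^(5)=-17

((0, 0, 2, 0); (1, 0, 0, 0); (0, 0, 2, 2); (1, 1, 0, 0); (0, 0, 0, 1))


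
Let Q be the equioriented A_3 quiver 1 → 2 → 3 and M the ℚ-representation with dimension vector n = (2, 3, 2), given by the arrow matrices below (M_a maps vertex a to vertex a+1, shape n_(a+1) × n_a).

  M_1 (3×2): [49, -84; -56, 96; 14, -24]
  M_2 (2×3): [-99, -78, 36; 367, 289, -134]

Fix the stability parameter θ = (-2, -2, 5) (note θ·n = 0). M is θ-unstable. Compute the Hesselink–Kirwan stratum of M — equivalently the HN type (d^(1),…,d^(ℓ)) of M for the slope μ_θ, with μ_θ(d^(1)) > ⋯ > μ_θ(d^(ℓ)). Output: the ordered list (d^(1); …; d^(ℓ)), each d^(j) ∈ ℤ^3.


Barcode: M ≅ I[1,1], I[1,3], I[2,2], I[2,3]. HN layers by μ_θ (2 steps, strictly decreasing):
  μ^(1)=5; μ^(2)=-2

((0, 0, 2); (2, 3, 0))


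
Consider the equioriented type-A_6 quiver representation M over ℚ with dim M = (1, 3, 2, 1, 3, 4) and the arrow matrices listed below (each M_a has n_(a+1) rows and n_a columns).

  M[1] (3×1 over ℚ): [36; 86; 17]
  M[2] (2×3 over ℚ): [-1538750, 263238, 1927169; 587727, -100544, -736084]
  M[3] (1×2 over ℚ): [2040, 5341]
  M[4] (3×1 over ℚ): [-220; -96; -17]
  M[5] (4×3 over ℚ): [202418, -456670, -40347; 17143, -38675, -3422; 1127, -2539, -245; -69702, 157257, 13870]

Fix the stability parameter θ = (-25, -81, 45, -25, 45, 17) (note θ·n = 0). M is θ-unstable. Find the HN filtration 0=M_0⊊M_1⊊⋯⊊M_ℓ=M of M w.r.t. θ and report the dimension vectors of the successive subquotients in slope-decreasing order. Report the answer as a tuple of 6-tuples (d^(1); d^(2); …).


Barcode: M ≅ I[1,3], I[2,2], I[2,6], I[5,6]^2, I[6,6]. HN layers by μ_θ (6 steps, strictly decreasing):
  μ^(1)=45; μ^(2)=31; μ^(3)=17; μ^(4)=10; μ^(5)=-53; μ^(6)=-81

((0, 0, 1, 0, 0, 0); (0, 0, 0, 0, 3, 3); (0, 0, 0, 0, 0, 1); (0, 0, 1, 1, 0, 0); (1, 1, 0, 0, 0, 0); (0, 2, 0, 0, 0, 0))


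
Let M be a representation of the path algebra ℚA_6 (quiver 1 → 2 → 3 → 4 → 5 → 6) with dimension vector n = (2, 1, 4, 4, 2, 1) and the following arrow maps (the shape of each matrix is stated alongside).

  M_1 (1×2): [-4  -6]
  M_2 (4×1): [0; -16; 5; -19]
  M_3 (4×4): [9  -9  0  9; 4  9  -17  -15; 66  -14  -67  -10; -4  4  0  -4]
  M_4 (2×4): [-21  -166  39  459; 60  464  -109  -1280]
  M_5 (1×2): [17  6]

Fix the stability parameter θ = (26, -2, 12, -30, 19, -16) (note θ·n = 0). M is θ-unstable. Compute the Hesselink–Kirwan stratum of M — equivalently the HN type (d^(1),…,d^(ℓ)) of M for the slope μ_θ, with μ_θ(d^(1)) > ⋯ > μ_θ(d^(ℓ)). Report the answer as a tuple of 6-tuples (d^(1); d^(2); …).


Interval decomposition of M: I[1,1], I[1,6], I[3,3], I[3,4], I[3,5], I[4,4].
HN type (ℓ=6): μ^(1)=26; μ^(2)=19; μ^(3)=12; μ^(4)=3/2; μ^(5)=-9; μ^(6)=-30

((1, 0, 0, 0, 0, 0); (0, 0, 0, 0, 1, 0); (0, 0, 1, 0, 0, 0); (1, 1, 1, 1, 1, 1); (0, 0, 2, 2, 0, 0); (0, 0, 0, 1, 0, 0))


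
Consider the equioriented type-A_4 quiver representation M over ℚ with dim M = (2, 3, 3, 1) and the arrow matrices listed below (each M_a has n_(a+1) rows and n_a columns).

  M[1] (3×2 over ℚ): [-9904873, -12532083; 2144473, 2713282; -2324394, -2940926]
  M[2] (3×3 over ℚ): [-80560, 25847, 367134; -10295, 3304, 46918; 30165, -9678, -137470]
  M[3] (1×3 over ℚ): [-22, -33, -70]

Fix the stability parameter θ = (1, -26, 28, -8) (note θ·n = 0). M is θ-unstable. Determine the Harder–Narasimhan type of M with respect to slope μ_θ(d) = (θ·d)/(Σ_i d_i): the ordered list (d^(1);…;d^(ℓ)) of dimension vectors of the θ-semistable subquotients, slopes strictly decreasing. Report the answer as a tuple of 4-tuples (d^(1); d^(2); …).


Interval decomposition of M: I[1,3], I[1,4], I[2,2], I[3,3].
HN type (ℓ=4): μ^(1)=28; μ^(2)=10; μ^(3)=-25/2; μ^(4)=-26

((0, 0, 2, 0); (0, 0, 1, 1); (2, 2, 0, 0); (0, 1, 0, 0))


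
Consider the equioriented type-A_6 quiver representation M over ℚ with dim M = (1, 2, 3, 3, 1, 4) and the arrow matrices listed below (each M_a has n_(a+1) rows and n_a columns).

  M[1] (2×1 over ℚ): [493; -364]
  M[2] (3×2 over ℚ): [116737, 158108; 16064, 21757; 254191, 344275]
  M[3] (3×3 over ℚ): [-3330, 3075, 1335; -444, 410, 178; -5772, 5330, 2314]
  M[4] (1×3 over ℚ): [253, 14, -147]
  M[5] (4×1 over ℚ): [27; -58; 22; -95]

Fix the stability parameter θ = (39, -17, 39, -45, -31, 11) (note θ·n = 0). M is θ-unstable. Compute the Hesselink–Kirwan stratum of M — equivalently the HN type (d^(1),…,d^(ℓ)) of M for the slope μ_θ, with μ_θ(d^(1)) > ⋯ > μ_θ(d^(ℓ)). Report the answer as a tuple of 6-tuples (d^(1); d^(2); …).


Interval decomposition of M: I[1,6], I[2,3], I[3,3], I[4,4]^2, I[6,6]^3.
HN type (ℓ=5): μ^(1)=39; μ^(2)=11; μ^(3)=-3; μ^(4)=-17; μ^(5)=-45

((0, 0, 2, 0, 0, 0); (0, 0, 0, 0, 0, 4); (1, 1, 1, 1, 1, 0); (0, 1, 0, 0, 0, 0); (0, 0, 0, 2, 0, 0))


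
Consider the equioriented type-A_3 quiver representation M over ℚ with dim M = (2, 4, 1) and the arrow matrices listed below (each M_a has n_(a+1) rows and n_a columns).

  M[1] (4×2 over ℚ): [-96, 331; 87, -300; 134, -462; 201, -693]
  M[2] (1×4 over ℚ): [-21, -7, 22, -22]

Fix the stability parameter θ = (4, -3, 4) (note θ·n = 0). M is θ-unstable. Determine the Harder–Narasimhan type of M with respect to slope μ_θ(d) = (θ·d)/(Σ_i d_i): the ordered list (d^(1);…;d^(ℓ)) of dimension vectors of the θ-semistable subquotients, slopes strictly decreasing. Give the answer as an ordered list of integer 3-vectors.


Interval decomposition of M: I[1,2], I[1,3], I[2,2]^2.
HN type (ℓ=3): μ^(1)=4; μ^(2)=1/2; μ^(3)=-3

((0, 0, 1); (2, 2, 0); (0, 2, 0))


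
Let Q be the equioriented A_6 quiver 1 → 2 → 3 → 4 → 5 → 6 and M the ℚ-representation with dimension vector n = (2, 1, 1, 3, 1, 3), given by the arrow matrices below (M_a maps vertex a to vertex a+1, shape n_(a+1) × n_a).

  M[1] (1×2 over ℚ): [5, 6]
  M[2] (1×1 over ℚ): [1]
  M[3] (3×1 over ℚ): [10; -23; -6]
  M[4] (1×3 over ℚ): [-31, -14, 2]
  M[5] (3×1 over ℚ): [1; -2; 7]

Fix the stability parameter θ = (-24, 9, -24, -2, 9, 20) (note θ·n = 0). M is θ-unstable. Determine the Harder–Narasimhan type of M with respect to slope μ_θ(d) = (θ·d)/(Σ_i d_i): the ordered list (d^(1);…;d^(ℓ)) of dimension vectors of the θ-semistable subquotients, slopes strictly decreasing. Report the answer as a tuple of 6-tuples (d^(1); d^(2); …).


Barcode: M ≅ I[1,1], I[1,4], I[4,4], I[4,6], I[6,6]^2. HN layers by μ_θ (5 steps, strictly decreasing):
  μ^(1)=20; μ^(2)=9; μ^(3)=-2; μ^(4)=-15/2; μ^(5)=-24

((0, 0, 0, 0, 0, 3); (0, 0, 0, 0, 1, 0); (0, 0, 0, 3, 0, 0); (0, 1, 1, 0, 0, 0); (2, 0, 0, 0, 0, 0))


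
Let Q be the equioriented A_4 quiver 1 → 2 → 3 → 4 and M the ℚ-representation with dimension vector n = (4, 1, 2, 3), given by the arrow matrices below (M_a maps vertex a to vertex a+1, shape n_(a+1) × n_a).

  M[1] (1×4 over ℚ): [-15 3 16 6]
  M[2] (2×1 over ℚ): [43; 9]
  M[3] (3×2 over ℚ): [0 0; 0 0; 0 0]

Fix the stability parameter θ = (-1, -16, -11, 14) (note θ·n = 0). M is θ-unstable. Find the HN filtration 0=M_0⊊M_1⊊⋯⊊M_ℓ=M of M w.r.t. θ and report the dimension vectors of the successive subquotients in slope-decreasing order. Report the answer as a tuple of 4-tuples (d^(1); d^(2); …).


Via rank(M_{q-1}∘⋯∘M_p): M ≅ I[1,1]^3, I[1,3], I[3,3], I[4,4]^3.
μ_θ-semistable layers: μ^(1)=14; μ^(2)=-1; μ^(3)=-28/3; μ^(4)=-11

((0, 0, 0, 3); (3, 0, 0, 0); (1, 1, 1, 0); (0, 0, 1, 0))


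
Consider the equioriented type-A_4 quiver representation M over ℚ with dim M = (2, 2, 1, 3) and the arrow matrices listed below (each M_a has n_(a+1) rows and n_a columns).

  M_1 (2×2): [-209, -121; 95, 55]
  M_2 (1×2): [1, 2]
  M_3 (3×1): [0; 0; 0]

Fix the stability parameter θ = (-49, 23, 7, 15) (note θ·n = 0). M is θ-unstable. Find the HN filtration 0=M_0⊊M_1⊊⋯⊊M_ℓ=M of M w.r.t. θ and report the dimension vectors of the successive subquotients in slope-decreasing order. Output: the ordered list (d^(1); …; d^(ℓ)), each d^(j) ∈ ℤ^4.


Interval decomposition of M: I[1,1], I[1,3], I[2,2], I[4,4]^3.
HN type (ℓ=3): μ^(1)=23; μ^(2)=15; μ^(3)=-49

((0, 1, 0, 0); (0, 1, 1, 3); (2, 0, 0, 0))


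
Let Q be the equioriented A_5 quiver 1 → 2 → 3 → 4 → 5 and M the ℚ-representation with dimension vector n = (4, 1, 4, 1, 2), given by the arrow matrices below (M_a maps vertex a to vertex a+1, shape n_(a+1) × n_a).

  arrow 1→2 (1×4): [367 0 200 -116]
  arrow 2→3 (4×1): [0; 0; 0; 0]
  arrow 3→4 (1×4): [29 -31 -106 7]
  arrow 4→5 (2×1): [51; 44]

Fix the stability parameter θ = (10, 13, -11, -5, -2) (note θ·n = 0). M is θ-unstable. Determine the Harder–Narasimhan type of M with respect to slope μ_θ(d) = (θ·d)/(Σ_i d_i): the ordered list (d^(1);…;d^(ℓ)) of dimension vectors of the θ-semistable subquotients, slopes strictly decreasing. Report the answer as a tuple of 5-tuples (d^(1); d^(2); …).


Interval decomposition of M: I[1,1]^3, I[1,2], I[3,3]^3, I[3,5], I[5,5].
HN type (ℓ=5): μ^(1)=13; μ^(2)=10; μ^(3)=-2; μ^(4)=-5; μ^(5)=-11

((0, 1, 0, 0, 0); (4, 0, 0, 0, 0); (0, 0, 0, 0, 2); (0, 0, 0, 1, 0); (0, 0, 4, 0, 0))


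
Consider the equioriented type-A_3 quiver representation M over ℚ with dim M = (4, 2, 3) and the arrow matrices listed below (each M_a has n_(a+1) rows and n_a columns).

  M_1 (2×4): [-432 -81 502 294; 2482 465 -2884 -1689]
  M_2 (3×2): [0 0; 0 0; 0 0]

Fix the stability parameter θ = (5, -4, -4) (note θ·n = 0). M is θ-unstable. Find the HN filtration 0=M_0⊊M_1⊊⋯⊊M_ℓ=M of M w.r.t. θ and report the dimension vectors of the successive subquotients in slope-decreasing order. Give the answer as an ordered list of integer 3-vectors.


Interval decomposition of M: I[1,1]^2, I[1,2]^2, I[3,3]^3.
HN type (ℓ=3): μ^(1)=5; μ^(2)=1/2; μ^(3)=-4

((2, 0, 0); (2, 2, 0); (0, 0, 3))


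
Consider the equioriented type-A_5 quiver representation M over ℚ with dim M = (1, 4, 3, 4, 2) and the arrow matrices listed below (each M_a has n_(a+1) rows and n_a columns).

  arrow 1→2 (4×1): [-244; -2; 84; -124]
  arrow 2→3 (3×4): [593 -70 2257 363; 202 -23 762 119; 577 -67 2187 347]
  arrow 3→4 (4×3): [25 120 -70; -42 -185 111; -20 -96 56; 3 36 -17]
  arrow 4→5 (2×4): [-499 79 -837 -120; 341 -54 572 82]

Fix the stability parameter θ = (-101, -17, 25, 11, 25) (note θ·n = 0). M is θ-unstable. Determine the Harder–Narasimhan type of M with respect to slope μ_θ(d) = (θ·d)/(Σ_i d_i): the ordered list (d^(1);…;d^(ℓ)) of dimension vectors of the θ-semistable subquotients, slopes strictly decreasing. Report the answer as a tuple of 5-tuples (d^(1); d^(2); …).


Via rank(M_{q-1}∘⋯∘M_p): M ≅ I[1,4], I[2,2], I[2,5]^2, I[4,4].
μ_θ-semistable layers: μ^(1)=25; μ^(2)=18; μ^(3)=11; μ^(4)=-17; μ^(5)=-101

((0, 0, 0, 0, 2); (0, 0, 3, 3, 0); (0, 0, 0, 1, 0); (0, 4, 0, 0, 0); (1, 0, 0, 0, 0))


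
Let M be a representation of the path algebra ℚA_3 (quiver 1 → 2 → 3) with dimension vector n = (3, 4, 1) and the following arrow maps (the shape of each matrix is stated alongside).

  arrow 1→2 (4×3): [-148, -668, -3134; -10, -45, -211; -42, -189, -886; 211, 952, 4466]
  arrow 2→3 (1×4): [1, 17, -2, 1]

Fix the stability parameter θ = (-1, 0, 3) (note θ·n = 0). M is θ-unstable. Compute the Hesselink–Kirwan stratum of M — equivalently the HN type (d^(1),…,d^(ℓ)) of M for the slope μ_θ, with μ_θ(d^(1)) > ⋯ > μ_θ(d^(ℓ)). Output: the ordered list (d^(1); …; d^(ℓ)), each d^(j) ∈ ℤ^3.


Interval decomposition of M: I[1,2]^2, I[1,3], I[2,2].
HN type (ℓ=3): μ^(1)=3; μ^(2)=0; μ^(3)=-1

((0, 0, 1); (0, 4, 0); (3, 0, 0))


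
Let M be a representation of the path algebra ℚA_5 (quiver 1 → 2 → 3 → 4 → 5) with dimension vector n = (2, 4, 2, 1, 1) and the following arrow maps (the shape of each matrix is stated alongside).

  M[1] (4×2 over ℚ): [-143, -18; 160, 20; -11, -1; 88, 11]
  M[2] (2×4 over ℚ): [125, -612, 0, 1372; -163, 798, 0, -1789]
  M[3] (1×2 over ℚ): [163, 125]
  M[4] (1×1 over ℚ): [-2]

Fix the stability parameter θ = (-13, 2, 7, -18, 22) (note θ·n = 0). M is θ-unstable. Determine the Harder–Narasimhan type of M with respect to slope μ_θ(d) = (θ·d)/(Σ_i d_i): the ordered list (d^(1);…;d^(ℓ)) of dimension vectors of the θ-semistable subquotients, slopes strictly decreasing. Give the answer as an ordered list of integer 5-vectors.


Barcode: M ≅ I[1,3], I[1,5], I[2,2]^2. HN layers by μ_θ (5 steps, strictly decreasing):
  μ^(1)=22; μ^(2)=7; μ^(3)=2; μ^(4)=-3; μ^(5)=-13

((0, 0, 0, 0, 1); (0, 0, 1, 0, 0); (0, 3, 0, 0, 0); (0, 1, 1, 1, 0); (2, 0, 0, 0, 0))


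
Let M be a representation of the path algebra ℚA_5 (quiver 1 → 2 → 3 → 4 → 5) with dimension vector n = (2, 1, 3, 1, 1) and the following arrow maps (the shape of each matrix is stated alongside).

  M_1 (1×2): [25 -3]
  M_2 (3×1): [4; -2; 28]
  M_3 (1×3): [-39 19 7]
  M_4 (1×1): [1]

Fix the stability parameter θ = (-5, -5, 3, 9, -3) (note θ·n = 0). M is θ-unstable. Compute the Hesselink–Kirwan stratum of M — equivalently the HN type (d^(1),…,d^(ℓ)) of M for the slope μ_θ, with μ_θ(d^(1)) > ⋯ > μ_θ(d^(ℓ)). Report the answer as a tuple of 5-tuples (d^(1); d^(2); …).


Interval decomposition of M: I[1,1], I[1,5], I[3,3]^2.
HN type (ℓ=2): μ^(1)=3; μ^(2)=-5

((0, 0, 3, 1, 1); (2, 1, 0, 0, 0))


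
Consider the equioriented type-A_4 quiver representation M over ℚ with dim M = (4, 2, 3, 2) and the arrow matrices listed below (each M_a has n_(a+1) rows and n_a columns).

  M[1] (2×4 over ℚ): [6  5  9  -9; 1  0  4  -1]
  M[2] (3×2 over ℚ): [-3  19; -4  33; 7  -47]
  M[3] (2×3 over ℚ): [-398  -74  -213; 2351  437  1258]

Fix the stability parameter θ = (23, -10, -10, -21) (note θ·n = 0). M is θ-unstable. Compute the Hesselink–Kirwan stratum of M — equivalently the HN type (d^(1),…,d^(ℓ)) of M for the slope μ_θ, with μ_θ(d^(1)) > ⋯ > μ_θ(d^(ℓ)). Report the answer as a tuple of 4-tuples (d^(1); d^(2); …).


Interval decomposition of M: I[1,1]^2, I[1,4]^2, I[3,3].
HN type (ℓ=3): μ^(1)=23; μ^(2)=-9/2; μ^(3)=-10

((2, 0, 0, 0); (2, 2, 2, 2); (0, 0, 1, 0))


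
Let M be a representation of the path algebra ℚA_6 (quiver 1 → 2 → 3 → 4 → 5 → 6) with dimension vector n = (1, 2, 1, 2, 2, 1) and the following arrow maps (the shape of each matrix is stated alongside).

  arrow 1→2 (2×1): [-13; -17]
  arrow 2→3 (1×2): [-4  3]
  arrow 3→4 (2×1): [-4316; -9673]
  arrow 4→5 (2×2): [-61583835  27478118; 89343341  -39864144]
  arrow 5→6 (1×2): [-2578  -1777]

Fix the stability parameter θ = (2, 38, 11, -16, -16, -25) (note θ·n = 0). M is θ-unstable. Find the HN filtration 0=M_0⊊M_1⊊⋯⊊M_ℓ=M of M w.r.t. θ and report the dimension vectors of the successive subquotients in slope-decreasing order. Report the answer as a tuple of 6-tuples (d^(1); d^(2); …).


Barcode: M ≅ I[1,5], I[2,2], I[4,6]. HN layers by μ_θ (4 steps, strictly decreasing):
  μ^(1)=38; μ^(2)=17/4; μ^(3)=2; μ^(4)=-19

((0, 1, 0, 0, 0, 0); (0, 1, 1, 1, 1, 0); (1, 0, 0, 0, 0, 0); (0, 0, 0, 1, 1, 1))


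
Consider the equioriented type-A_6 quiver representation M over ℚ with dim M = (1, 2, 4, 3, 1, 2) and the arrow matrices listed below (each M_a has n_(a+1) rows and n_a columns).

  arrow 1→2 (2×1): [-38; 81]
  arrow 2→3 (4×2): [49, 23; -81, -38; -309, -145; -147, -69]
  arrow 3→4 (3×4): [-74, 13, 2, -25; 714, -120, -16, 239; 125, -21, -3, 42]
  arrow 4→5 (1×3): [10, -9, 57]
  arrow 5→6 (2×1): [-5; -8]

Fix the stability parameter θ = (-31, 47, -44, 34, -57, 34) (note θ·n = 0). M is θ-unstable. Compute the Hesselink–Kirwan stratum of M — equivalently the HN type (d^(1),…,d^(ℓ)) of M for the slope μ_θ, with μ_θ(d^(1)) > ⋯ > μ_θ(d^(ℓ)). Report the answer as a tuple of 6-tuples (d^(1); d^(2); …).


Barcode: M ≅ I[1,6], I[2,4], I[3,3], I[3,4], I[6,6]. HN layers by μ_θ (5 steps, strictly decreasing):
  μ^(1)=34; μ^(2)=3/2; μ^(3)=-5; μ^(4)=-31; μ^(5)=-44

((0, 0, 0, 2, 0, 2); (0, 1, 1, 0, 0, 0); (0, 1, 1, 1, 1, 0); (1, 0, 0, 0, 0, 0); (0, 0, 2, 0, 0, 0))


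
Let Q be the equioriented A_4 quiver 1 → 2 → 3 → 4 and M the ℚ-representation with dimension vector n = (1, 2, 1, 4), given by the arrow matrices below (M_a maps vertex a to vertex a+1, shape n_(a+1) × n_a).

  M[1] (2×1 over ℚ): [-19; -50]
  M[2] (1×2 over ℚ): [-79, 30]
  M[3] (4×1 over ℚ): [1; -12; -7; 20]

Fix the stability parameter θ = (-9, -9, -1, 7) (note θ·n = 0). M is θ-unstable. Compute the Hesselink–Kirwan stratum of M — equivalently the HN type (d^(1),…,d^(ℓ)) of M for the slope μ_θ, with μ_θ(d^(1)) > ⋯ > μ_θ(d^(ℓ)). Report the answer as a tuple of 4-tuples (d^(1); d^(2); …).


Via rank(M_{q-1}∘⋯∘M_p): M ≅ I[1,4], I[2,2], I[4,4]^3.
μ_θ-semistable layers: μ^(1)=7; μ^(2)=-1; μ^(3)=-9

((0, 0, 0, 4); (0, 0, 1, 0); (1, 2, 0, 0))


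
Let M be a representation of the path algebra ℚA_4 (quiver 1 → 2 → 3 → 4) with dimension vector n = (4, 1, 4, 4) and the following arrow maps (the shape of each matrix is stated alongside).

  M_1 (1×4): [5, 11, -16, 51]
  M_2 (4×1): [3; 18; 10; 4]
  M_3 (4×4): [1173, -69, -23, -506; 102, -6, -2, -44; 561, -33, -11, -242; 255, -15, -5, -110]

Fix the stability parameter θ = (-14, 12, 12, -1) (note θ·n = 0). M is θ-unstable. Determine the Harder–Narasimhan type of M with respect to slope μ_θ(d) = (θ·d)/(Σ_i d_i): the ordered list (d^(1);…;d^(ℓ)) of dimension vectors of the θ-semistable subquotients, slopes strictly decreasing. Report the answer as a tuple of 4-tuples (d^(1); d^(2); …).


Interval decomposition of M: I[1,1]^3, I[1,4], I[3,3]^3, I[4,4]^3.
HN type (ℓ=4): μ^(1)=12; μ^(2)=23/3; μ^(3)=-1; μ^(4)=-14

((0, 0, 3, 0); (0, 1, 1, 1); (0, 0, 0, 3); (4, 0, 0, 0))


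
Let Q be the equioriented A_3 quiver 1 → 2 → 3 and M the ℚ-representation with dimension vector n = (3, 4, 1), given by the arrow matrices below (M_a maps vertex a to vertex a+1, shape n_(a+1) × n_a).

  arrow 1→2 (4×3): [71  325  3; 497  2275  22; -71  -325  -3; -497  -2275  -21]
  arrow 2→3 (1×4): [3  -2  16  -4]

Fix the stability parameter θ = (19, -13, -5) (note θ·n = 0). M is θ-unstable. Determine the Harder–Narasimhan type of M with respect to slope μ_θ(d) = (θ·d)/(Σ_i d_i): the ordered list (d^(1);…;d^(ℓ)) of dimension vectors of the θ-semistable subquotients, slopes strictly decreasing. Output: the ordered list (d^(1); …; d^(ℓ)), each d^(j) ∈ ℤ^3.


Via rank(M_{q-1}∘⋯∘M_p): M ≅ I[1,1], I[1,2], I[1,3], I[2,2]^2.
μ_θ-semistable layers: μ^(1)=19; μ^(2)=3; μ^(3)=1/3; μ^(4)=-13

((1, 0, 0); (1, 1, 0); (1, 1, 1); (0, 2, 0))


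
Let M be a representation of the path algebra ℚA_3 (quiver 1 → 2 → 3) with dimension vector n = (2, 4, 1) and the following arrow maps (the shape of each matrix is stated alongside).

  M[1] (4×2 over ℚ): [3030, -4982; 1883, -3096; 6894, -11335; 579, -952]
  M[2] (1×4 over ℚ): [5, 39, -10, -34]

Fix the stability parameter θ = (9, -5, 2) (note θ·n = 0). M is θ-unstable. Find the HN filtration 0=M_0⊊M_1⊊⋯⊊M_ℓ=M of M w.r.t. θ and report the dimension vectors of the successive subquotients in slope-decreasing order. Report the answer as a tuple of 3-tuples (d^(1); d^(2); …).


Interval decomposition of M: I[1,2], I[1,3], I[2,2]^2.
HN type (ℓ=2): μ^(1)=2; μ^(2)=-5

((2, 2, 1); (0, 2, 0))


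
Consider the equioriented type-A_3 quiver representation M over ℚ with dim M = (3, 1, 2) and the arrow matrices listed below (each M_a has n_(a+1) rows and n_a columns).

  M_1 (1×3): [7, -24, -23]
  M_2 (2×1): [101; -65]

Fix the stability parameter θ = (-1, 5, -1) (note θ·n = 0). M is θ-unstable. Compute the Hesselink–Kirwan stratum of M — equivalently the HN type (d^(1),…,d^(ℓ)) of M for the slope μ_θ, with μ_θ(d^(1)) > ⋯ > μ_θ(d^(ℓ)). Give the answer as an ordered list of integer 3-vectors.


Interval decomposition of M: I[1,1]^2, I[1,3], I[3,3].
HN type (ℓ=2): μ^(1)=2; μ^(2)=-1

((0, 1, 1); (3, 0, 1))


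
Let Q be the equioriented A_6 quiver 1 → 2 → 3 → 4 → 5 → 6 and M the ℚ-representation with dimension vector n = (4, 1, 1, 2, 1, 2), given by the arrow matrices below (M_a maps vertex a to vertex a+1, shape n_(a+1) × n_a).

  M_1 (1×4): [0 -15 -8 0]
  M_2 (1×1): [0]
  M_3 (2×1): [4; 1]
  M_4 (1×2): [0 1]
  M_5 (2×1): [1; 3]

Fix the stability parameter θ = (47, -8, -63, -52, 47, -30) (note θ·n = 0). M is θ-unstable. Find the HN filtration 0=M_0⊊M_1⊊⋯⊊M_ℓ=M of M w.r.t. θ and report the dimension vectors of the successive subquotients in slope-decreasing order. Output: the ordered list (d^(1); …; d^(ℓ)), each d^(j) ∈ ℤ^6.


Via rank(M_{q-1}∘⋯∘M_p): M ≅ I[1,1]^3, I[1,2], I[3,6], I[4,4], I[6,6].
μ_θ-semistable layers: μ^(1)=47; μ^(2)=39/2; μ^(3)=17/2; μ^(4)=-30; μ^(5)=-52; μ^(6)=-63

((3, 0, 0, 0, 0, 0); (1, 1, 0, 0, 0, 0); (0, 0, 0, 0, 1, 1); (0, 0, 0, 0, 0, 1); (0, 0, 0, 2, 0, 0); (0, 0, 1, 0, 0, 0))


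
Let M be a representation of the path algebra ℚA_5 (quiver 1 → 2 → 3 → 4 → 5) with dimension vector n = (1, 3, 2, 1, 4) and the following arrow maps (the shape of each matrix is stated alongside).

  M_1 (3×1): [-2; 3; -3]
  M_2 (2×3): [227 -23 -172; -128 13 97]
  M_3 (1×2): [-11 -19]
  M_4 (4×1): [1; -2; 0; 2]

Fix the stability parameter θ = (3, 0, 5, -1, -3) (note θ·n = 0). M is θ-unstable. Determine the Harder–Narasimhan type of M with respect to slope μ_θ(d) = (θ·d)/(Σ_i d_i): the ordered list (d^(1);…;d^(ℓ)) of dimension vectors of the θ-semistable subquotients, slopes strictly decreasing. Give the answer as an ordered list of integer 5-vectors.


Interval decomposition of M: I[1,5], I[2,2], I[2,3], I[5,5]^3.
HN type (ℓ=4): μ^(1)=5; μ^(2)=4/5; μ^(3)=0; μ^(4)=-3

((0, 0, 1, 0, 0); (1, 1, 1, 1, 1); (0, 2, 0, 0, 0); (0, 0, 0, 0, 3))


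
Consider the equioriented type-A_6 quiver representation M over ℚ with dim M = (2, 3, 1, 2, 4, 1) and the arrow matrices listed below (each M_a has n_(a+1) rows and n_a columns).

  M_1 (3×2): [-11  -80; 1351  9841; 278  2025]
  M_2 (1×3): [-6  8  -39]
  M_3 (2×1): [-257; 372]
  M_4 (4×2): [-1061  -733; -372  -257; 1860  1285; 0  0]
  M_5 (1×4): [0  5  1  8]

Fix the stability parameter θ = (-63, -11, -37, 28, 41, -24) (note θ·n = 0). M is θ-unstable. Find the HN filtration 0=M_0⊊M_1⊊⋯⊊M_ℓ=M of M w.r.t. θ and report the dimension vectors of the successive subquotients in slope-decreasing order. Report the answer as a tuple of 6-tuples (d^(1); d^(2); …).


Via rank(M_{q-1}∘⋯∘M_p): M ≅ I[1,2], I[1,5], I[2,2], I[4,5], I[5,5], I[5,6].
μ_θ-semistable layers: μ^(1)=41; μ^(2)=28; μ^(3)=17/2; μ^(4)=-11; μ^(5)=-24; μ^(6)=-63

((0, 0, 0, 0, 3, 0); (0, 0, 0, 2, 0, 0); (0, 0, 0, 0, 1, 1); (0, 2, 0, 0, 0, 0); (0, 1, 1, 0, 0, 0); (2, 0, 0, 0, 0, 0))


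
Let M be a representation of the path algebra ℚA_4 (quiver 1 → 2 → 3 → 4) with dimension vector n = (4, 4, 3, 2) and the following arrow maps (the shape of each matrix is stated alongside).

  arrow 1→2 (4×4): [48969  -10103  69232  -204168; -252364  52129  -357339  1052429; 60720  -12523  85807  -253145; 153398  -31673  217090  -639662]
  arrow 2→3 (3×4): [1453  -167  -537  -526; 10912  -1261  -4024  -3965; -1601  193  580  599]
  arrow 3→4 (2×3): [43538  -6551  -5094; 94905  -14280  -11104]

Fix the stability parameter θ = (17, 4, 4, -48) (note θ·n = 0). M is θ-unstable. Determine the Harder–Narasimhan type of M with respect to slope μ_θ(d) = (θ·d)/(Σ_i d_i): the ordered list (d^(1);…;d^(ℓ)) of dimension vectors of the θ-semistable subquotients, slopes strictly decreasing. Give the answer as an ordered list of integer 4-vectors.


Barcode: M ≅ I[1,1], I[1,2], I[1,4]^2, I[2,3]. HN layers by μ_θ (4 steps, strictly decreasing):
  μ^(1)=17; μ^(2)=21/2; μ^(3)=4; μ^(4)=-23/4

((1, 0, 0, 0); (1, 1, 0, 0); (0, 1, 1, 0); (2, 2, 2, 2))


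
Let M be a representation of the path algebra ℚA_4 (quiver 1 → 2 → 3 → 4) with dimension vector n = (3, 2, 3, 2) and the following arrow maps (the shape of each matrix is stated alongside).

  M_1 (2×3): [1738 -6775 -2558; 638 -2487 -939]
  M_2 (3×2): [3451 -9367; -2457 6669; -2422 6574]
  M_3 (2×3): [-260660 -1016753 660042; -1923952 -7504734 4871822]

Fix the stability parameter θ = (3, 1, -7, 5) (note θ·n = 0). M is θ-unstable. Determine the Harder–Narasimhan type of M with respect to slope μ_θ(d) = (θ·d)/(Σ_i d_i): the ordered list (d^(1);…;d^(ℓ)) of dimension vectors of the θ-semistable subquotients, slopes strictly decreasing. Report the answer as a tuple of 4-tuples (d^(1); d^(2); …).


Via rank(M_{q-1}∘⋯∘M_p): M ≅ I[1,1], I[1,2], I[1,4], I[3,3], I[3,4].
μ_θ-semistable layers: μ^(1)=5; μ^(2)=3; μ^(3)=2; μ^(4)=-1; μ^(5)=-7

((0, 0, 0, 2); (1, 0, 0, 0); (1, 1, 0, 0); (1, 1, 1, 0); (0, 0, 2, 0))


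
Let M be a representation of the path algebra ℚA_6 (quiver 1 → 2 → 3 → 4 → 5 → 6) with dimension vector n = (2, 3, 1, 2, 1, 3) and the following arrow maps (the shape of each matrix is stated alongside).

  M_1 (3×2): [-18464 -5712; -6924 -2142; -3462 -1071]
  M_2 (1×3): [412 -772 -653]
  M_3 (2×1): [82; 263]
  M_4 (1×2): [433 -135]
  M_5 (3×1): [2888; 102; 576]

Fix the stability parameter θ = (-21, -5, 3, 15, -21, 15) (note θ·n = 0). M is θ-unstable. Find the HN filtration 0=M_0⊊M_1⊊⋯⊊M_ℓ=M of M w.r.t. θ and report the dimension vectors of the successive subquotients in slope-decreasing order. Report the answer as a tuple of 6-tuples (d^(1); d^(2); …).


Via rank(M_{q-1}∘⋯∘M_p): M ≅ I[1,1], I[1,6], I[2,2]^2, I[4,4], I[6,6]^2.
μ_θ-semistable layers: μ^(1)=15; μ^(2)=-1; μ^(3)=-5; μ^(4)=-21

((0, 0, 0, 1, 0, 3); (0, 0, 1, 1, 1, 0); (0, 3, 0, 0, 0, 0); (2, 0, 0, 0, 0, 0))


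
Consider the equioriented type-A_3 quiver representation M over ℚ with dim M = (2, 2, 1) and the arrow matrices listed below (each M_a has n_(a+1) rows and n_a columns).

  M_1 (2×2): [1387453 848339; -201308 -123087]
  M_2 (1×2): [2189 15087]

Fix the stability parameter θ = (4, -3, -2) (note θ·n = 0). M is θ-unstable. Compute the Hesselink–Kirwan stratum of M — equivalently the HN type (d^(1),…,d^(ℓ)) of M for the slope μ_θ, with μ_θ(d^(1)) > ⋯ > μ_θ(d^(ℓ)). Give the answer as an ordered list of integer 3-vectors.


Barcode: M ≅ I[1,2], I[1,3]. HN layers by μ_θ (2 steps, strictly decreasing):
  μ^(1)=1/2; μ^(2)=-1/3

((1, 1, 0); (1, 1, 1))


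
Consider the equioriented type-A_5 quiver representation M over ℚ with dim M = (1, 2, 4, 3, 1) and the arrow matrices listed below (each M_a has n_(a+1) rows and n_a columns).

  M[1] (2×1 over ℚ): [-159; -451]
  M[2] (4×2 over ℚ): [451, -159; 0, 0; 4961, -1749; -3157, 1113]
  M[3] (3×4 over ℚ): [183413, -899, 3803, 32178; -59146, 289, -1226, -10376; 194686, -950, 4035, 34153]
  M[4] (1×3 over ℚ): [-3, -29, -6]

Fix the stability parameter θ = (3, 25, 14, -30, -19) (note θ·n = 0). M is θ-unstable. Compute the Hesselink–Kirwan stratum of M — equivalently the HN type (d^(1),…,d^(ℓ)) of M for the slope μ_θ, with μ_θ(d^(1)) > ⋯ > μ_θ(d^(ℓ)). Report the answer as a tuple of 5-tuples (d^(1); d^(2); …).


Via rank(M_{q-1}∘⋯∘M_p): M ≅ I[1,2], I[2,3], I[3,4]^2, I[3,5].
μ_θ-semistable layers: μ^(1)=25; μ^(2)=39/2; μ^(3)=3; μ^(4)=-8; μ^(5)=-35/3

((0, 1, 0, 0, 0); (0, 1, 1, 0, 0); (1, 0, 0, 0, 0); (0, 0, 2, 2, 0); (0, 0, 1, 1, 1))


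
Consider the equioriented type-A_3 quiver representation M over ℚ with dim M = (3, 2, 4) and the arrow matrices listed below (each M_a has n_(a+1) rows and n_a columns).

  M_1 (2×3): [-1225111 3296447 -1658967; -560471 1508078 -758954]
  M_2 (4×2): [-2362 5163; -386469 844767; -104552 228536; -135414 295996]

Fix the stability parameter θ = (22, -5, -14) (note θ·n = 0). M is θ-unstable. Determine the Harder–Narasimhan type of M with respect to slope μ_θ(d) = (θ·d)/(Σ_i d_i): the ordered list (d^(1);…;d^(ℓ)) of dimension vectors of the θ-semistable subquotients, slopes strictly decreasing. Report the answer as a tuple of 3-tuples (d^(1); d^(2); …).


Via rank(M_{q-1}∘⋯∘M_p): M ≅ I[1,1], I[1,3]^2, I[3,3]^2.
μ_θ-semistable layers: μ^(1)=22; μ^(2)=1; μ^(3)=-14

((1, 0, 0); (2, 2, 2); (0, 0, 2))


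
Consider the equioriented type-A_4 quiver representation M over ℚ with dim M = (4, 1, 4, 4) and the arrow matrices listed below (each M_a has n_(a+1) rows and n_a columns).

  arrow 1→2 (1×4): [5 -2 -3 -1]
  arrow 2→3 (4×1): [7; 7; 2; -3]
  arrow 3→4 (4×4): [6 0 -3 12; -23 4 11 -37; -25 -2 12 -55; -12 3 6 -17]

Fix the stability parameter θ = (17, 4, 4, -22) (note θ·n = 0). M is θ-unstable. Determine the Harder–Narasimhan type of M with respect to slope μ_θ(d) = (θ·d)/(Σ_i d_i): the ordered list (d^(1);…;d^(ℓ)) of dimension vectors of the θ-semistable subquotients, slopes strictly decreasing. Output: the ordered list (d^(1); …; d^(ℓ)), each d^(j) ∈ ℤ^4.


Interval decomposition of M: I[1,1]^3, I[1,3], I[3,4]^3, I[4,4].
HN type (ℓ=4): μ^(1)=17; μ^(2)=25/3; μ^(3)=-9; μ^(4)=-22

((3, 0, 0, 0); (1, 1, 1, 0); (0, 0, 3, 3); (0, 0, 0, 1))


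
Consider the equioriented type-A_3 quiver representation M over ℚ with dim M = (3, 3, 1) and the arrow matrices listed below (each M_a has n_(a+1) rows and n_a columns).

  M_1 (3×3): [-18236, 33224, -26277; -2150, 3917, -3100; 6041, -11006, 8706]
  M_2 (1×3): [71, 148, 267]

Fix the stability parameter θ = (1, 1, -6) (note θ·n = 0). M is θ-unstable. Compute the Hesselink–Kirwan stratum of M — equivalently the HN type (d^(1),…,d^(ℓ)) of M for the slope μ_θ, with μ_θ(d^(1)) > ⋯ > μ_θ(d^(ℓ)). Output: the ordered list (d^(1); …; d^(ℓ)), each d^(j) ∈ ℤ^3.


Via rank(M_{q-1}∘⋯∘M_p): M ≅ I[1,2]^2, I[1,3].
μ_θ-semistable layers: μ^(1)=1; μ^(2)=-4/3

((2, 2, 0); (1, 1, 1))


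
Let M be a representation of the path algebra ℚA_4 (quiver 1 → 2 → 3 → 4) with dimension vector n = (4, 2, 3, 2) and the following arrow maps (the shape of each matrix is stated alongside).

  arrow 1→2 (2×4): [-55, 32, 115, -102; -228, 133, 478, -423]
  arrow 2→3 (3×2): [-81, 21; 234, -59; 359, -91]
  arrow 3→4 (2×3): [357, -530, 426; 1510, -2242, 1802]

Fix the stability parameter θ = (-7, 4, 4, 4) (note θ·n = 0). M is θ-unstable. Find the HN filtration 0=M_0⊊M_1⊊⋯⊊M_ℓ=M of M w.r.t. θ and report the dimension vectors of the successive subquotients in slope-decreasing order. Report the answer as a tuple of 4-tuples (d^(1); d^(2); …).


Barcode: M ≅ I[1,1]^2, I[1,4]^2, I[3,3]. HN layers by μ_θ (2 steps, strictly decreasing):
  μ^(1)=4; μ^(2)=-7

((0, 2, 3, 2); (4, 0, 0, 0))


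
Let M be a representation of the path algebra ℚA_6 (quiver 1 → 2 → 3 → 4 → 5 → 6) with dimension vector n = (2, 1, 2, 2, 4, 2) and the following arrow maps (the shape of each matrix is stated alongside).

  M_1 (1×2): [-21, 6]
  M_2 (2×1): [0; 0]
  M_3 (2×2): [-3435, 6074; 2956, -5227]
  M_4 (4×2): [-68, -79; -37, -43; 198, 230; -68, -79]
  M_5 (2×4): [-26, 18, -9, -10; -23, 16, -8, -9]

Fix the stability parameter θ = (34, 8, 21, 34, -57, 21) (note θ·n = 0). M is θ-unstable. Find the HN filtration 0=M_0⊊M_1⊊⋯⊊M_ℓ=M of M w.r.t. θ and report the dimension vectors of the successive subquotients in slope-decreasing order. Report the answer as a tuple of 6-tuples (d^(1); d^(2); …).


Via rank(M_{q-1}∘⋯∘M_p): M ≅ I[1,1], I[1,2], I[3,5]^2, I[5,6]^2.
μ_θ-semistable layers: μ^(1)=34; μ^(2)=21; μ^(3)=-2/3; μ^(4)=-57

((1, 0, 0, 0, 0, 0); (1, 1, 0, 0, 0, 2); (0, 0, 2, 2, 2, 0); (0, 0, 0, 0, 2, 0))
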